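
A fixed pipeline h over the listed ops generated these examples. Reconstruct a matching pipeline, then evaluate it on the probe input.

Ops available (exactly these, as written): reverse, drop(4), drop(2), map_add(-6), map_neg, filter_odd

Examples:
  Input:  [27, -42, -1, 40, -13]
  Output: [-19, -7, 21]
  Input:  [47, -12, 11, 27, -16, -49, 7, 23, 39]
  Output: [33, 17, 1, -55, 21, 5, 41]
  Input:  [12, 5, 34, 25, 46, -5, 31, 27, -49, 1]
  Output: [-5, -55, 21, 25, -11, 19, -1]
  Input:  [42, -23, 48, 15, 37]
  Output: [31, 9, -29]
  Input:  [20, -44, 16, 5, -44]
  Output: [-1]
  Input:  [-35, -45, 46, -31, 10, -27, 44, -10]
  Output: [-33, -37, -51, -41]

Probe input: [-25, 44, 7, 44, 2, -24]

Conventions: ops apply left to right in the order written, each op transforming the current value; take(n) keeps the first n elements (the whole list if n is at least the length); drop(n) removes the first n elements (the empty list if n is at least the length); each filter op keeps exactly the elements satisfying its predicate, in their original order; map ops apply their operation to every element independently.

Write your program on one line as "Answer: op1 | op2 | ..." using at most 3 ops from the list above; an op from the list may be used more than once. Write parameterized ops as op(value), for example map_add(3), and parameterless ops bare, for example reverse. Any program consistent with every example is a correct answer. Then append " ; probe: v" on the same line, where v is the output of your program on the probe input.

filter_odd | reverse | map_add(-6) ; probe: [1, -31]

Check, running the answer program on each example:
  [27, -42, -1, 40, -13] -> [27, -1, -13] -> [-13, -1, 27] -> [-19, -7, 21]
  [47, -12, 11, 27, -16, -49, 7, 23, 39] -> [47, 11, 27, -49, 7, 23, 39] -> [39, 23, 7, -49, 27, 11, 47] -> [33, 17, 1, -55, 21, 5, 41]
  [12, 5, 34, 25, 46, -5, 31, 27, -49, 1] -> [5, 25, -5, 31, 27, -49, 1] -> [1, -49, 27, 31, -5, 25, 5] -> [-5, -55, 21, 25, -11, 19, -1]
  [42, -23, 48, 15, 37] -> [-23, 15, 37] -> [37, 15, -23] -> [31, 9, -29]
  [20, -44, 16, 5, -44] -> [5] -> [5] -> [-1]
  [-35, -45, 46, -31, 10, -27, 44, -10] -> [-35, -45, -31, -27] -> [-27, -31, -45, -35] -> [-33, -37, -51, -41]
  probe: [-25, 44, 7, 44, 2, -24] -> [-25, 7] -> [7, -25] -> [1, -31]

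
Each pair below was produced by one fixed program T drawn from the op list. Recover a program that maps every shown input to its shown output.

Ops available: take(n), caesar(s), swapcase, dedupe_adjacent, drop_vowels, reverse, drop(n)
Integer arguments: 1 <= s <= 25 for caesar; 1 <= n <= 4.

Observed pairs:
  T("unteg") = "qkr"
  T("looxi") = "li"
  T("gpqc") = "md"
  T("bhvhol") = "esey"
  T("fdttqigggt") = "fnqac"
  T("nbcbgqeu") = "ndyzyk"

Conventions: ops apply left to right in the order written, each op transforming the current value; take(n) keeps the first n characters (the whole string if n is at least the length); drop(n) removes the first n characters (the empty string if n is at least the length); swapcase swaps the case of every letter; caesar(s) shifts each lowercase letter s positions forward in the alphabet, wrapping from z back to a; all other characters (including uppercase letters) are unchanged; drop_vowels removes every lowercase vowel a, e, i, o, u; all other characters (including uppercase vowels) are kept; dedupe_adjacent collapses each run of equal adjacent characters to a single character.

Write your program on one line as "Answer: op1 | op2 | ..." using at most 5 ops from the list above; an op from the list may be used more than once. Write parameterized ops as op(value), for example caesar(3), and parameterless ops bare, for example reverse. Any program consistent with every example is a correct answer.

reverse | caesar(23) | dedupe_adjacent | drop(2)

Check, running the answer program on each example:
  "unteg" -> "getnu" -> "dbqkr" -> "dbqkr" -> "qkr"
  "looxi" -> "ixool" -> "fulli" -> "fuli" -> "li"
  "gpqc" -> "cqpg" -> "znmd" -> "znmd" -> "md"
  "bhvhol" -> "lohvhb" -> "ilesey" -> "ilesey" -> "esey"
  "fdttqigggt" -> "tgggiqttdf" -> "qdddfnqqac" -> "qdfnqac" -> "fnqac"
  "nbcbgqeu" -> "ueqgbcbn" -> "rbndyzyk" -> "rbndyzyk" -> "ndyzyk"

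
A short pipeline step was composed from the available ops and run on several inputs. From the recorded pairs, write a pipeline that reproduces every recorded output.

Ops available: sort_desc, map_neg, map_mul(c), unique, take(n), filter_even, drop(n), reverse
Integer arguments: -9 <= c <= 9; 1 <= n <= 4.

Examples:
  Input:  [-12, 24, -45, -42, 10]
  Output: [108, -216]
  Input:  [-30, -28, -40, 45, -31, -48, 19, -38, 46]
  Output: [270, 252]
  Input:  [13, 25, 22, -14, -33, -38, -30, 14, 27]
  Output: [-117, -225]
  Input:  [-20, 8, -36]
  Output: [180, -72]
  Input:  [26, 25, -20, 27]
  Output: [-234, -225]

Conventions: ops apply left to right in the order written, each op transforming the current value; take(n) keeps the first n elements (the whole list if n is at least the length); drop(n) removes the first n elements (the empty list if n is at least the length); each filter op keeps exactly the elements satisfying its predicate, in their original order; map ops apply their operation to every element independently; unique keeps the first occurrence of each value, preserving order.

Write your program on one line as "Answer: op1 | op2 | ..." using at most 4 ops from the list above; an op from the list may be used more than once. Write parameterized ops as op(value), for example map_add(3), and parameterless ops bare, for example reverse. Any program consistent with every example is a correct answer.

take(2) | map_neg | map_mul(9)

Check, running the answer program on each example:
  [-12, 24, -45, -42, 10] -> [-12, 24] -> [12, -24] -> [108, -216]
  [-30, -28, -40, 45, -31, -48, 19, -38, 46] -> [-30, -28] -> [30, 28] -> [270, 252]
  [13, 25, 22, -14, -33, -38, -30, 14, 27] -> [13, 25] -> [-13, -25] -> [-117, -225]
  [-20, 8, -36] -> [-20, 8] -> [20, -8] -> [180, -72]
  [26, 25, -20, 27] -> [26, 25] -> [-26, -25] -> [-234, -225]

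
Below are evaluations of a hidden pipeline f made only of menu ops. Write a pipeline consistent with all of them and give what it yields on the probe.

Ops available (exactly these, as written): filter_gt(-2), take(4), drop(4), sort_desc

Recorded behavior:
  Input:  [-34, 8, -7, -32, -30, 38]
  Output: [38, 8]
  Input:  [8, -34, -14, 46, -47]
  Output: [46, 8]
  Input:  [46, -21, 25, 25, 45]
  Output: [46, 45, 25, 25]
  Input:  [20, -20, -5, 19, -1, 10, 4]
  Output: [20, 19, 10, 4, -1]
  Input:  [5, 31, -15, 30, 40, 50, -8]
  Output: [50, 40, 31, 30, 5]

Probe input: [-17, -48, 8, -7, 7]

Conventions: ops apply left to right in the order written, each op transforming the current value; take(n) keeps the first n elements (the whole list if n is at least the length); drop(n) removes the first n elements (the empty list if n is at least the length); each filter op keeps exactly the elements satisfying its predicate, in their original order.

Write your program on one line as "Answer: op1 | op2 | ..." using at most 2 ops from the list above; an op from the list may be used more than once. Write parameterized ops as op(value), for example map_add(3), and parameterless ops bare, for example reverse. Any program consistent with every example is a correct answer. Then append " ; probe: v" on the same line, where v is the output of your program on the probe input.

sort_desc | filter_gt(-2) ; probe: [8, 7]

Check, running the answer program on each example:
  [-34, 8, -7, -32, -30, 38] -> [38, 8, -7, -30, -32, -34] -> [38, 8]
  [8, -34, -14, 46, -47] -> [46, 8, -14, -34, -47] -> [46, 8]
  [46, -21, 25, 25, 45] -> [46, 45, 25, 25, -21] -> [46, 45, 25, 25]
  [20, -20, -5, 19, -1, 10, 4] -> [20, 19, 10, 4, -1, -5, -20] -> [20, 19, 10, 4, -1]
  [5, 31, -15, 30, 40, 50, -8] -> [50, 40, 31, 30, 5, -8, -15] -> [50, 40, 31, 30, 5]
  probe: [-17, -48, 8, -7, 7] -> [8, 7, -7, -17, -48] -> [8, 7]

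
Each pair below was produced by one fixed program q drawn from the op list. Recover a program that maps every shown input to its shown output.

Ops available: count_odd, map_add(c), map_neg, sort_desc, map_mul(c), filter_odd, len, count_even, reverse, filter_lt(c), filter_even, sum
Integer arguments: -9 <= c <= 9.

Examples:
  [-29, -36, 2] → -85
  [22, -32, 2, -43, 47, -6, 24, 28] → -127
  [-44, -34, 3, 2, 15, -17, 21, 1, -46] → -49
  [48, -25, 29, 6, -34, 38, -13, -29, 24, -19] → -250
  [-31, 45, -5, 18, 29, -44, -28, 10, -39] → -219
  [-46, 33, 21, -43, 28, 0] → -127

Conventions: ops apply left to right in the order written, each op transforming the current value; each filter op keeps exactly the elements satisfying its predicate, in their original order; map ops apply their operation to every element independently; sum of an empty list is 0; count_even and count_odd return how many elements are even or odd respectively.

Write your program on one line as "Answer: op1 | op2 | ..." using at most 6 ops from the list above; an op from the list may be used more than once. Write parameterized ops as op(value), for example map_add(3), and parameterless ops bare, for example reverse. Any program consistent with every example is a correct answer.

filter_lt(-4) | map_mul(3) | map_add(2) | filter_odd | sum

Check, running the answer program on each example:
  [-29, -36, 2] -> [-29, -36] -> [-87, -108] -> [-85, -106] -> [-85] -> -85
  [22, -32, 2, -43, 47, -6, 24, 28] -> [-32, -43, -6] -> [-96, -129, -18] -> [-94, -127, -16] -> [-127] -> -127
  [-44, -34, 3, 2, 15, -17, 21, 1, -46] -> [-44, -34, -17, -46] -> [-132, -102, -51, -138] -> [-130, -100, -49, -136] -> [-49] -> -49
  [48, -25, 29, 6, -34, 38, -13, -29, 24, -19] -> [-25, -34, -13, -29, -19] -> [-75, -102, -39, -87, -57] -> [-73, -100, -37, -85, -55] -> [-73, -37, -85, -55] -> -250
  [-31, 45, -5, 18, 29, -44, -28, 10, -39] -> [-31, -5, -44, -28, -39] -> [-93, -15, -132, -84, -117] -> [-91, -13, -130, -82, -115] -> [-91, -13, -115] -> -219
  [-46, 33, 21, -43, 28, 0] -> [-46, -43] -> [-138, -129] -> [-136, -127] -> [-127] -> -127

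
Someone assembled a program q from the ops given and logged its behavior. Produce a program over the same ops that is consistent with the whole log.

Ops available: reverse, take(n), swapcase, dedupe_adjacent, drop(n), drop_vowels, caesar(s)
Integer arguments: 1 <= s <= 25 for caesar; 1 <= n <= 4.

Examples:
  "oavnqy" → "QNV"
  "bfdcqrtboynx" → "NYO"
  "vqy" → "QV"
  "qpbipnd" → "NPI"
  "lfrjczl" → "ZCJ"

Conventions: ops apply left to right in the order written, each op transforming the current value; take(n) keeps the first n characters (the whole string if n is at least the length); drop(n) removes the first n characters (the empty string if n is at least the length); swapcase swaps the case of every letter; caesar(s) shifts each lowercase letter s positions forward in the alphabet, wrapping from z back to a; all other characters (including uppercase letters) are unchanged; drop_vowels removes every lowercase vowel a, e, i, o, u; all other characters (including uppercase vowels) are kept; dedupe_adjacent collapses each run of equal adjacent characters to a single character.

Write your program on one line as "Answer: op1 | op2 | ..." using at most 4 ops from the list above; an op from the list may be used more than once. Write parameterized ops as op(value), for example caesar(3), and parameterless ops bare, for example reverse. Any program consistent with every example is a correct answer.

reverse | take(4) | drop(1) | swapcase

Check, running the answer program on each example:
  "oavnqy" -> "yqnvao" -> "yqnv" -> "qnv" -> "QNV"
  "bfdcqrtboynx" -> "xnyobtrqcdfb" -> "xnyo" -> "nyo" -> "NYO"
  "vqy" -> "yqv" -> "yqv" -> "qv" -> "QV"
  "qpbipnd" -> "dnpibpq" -> "dnpi" -> "npi" -> "NPI"
  "lfrjczl" -> "lzcjrfl" -> "lzcj" -> "zcj" -> "ZCJ"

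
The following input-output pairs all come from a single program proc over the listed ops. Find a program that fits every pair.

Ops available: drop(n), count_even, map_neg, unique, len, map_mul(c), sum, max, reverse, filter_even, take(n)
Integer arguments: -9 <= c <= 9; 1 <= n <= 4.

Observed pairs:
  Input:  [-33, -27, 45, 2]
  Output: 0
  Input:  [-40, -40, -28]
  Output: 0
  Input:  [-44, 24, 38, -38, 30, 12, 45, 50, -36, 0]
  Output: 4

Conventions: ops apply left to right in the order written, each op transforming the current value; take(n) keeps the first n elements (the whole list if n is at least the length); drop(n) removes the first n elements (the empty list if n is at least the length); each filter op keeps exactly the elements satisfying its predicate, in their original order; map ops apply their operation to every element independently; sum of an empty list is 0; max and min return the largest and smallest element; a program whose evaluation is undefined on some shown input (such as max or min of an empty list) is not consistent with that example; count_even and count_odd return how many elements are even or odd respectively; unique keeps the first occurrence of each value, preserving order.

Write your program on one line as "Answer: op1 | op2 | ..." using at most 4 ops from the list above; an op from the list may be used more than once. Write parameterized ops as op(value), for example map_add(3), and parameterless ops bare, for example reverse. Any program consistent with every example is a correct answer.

map_mul(-5) | drop(3) | drop(2) | count_even

Check, running the answer program on each example:
  [-33, -27, 45, 2] -> [165, 135, -225, -10] -> [-10] -> [] -> 0
  [-40, -40, -28] -> [200, 200, 140] -> [] -> [] -> 0
  [-44, 24, 38, -38, 30, 12, 45, 50, -36, 0] -> [220, -120, -190, 190, -150, -60, -225, -250, 180, 0] -> [190, -150, -60, -225, -250, 180, 0] -> [-60, -225, -250, 180, 0] -> 4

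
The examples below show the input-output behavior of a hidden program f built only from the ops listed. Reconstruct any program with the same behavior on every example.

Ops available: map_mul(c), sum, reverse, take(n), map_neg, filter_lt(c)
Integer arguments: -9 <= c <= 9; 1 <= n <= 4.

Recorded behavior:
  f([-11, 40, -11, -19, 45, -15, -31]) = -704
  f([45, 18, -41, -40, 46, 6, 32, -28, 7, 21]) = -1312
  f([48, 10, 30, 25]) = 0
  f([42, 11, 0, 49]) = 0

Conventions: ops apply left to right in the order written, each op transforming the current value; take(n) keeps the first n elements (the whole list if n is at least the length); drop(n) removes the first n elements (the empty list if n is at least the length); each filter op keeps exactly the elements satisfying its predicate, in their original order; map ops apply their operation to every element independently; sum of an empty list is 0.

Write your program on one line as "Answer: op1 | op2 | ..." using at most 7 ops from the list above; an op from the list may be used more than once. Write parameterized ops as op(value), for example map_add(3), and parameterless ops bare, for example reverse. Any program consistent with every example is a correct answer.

take(3) | reverse | map_mul(8) | filter_lt(-9) | map_mul(4) | sum

Check, running the answer program on each example:
  [-11, 40, -11, -19, 45, -15, -31] -> [-11, 40, -11] -> [-11, 40, -11] -> [-88, 320, -88] -> [-88, -88] -> [-352, -352] -> -704
  [45, 18, -41, -40, 46, 6, 32, -28, 7, 21] -> [45, 18, -41] -> [-41, 18, 45] -> [-328, 144, 360] -> [-328] -> [-1312] -> -1312
  [48, 10, 30, 25] -> [48, 10, 30] -> [30, 10, 48] -> [240, 80, 384] -> [] -> [] -> 0
  [42, 11, 0, 49] -> [42, 11, 0] -> [0, 11, 42] -> [0, 88, 336] -> [] -> [] -> 0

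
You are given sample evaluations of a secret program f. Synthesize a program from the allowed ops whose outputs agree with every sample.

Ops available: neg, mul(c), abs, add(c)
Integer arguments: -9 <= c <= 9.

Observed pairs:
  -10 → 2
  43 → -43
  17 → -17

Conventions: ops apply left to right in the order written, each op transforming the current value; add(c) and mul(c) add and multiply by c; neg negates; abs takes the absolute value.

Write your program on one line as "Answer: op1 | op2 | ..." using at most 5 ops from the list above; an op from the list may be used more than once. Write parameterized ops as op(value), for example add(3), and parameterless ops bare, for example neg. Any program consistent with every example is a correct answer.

add(6) | abs | add(-6) | neg

Check, running the answer program on each example:
  -10 -> -4 -> 4 -> -2 -> 2
  43 -> 49 -> 49 -> 43 -> -43
  17 -> 23 -> 23 -> 17 -> -17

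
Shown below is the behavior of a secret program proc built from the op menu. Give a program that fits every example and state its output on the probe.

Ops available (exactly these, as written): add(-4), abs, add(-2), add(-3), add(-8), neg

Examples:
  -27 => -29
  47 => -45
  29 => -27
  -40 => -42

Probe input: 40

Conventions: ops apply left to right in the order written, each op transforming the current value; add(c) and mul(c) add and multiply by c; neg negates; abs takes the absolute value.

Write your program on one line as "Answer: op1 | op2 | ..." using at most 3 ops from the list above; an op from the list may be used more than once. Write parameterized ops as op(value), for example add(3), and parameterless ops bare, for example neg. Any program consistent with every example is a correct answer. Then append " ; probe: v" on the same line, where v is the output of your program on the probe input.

add(-2) | abs | neg ; probe: -38

Check, running the answer program on each example:
  -27 -> -29 -> 29 -> -29
  47 -> 45 -> 45 -> -45
  29 -> 27 -> 27 -> -27
  -40 -> -42 -> 42 -> -42
  probe: 40 -> 38 -> 38 -> -38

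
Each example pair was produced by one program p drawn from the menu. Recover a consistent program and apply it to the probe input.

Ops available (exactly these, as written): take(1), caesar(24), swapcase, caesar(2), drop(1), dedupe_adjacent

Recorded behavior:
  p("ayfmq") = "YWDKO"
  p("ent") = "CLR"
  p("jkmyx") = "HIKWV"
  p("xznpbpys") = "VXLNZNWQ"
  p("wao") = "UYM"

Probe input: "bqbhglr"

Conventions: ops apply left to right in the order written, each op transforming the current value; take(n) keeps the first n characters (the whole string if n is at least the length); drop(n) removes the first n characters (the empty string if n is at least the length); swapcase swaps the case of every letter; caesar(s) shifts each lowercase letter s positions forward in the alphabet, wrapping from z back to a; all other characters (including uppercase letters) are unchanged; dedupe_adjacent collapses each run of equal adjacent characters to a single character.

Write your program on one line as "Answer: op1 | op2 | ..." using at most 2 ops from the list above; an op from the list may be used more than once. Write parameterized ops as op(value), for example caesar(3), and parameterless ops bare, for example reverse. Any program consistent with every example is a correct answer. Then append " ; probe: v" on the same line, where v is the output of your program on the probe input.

caesar(24) | swapcase ; probe: "ZOZFEJP"

Check, running the answer program on each example:
  "ayfmq" -> "ywdko" -> "YWDKO"
  "ent" -> "clr" -> "CLR"
  "jkmyx" -> "hikwv" -> "HIKWV"
  "xznpbpys" -> "vxlnznwq" -> "VXLNZNWQ"
  "wao" -> "uym" -> "UYM"
  probe: "bqbhglr" -> "zozfejp" -> "ZOZFEJP"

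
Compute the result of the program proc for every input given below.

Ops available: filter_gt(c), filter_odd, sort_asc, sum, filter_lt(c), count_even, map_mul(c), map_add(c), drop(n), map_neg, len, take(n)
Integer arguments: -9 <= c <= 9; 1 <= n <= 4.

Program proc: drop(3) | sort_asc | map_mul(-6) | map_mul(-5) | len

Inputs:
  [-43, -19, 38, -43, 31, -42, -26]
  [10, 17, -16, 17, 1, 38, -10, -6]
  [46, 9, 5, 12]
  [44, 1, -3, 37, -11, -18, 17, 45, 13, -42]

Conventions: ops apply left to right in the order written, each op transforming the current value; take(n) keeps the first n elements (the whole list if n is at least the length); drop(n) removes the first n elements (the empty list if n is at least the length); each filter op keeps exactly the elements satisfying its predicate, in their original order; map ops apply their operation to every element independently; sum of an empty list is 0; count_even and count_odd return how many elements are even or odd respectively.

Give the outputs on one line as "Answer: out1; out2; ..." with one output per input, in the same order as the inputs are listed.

4; 5; 1; 7

Execution, op by op:
  [-43, -19, 38, -43, 31, -42, -26] -> [-43, 31, -42, -26] -> [-43, -42, -26, 31] -> [258, 252, 156, -186] -> [-1290, -1260, -780, 930] -> 4
  [10, 17, -16, 17, 1, 38, -10, -6] -> [17, 1, 38, -10, -6] -> [-10, -6, 1, 17, 38] -> [60, 36, -6, -102, -228] -> [-300, -180, 30, 510, 1140] -> 5
  [46, 9, 5, 12] -> [12] -> [12] -> [-72] -> [360] -> 1
  [44, 1, -3, 37, -11, -18, 17, 45, 13, -42] -> [37, -11, -18, 17, 45, 13, -42] -> [-42, -18, -11, 13, 17, 37, 45] -> [252, 108, 66, -78, -102, -222, -270] -> [-1260, -540, -330, 390, 510, 1110, 1350] -> 7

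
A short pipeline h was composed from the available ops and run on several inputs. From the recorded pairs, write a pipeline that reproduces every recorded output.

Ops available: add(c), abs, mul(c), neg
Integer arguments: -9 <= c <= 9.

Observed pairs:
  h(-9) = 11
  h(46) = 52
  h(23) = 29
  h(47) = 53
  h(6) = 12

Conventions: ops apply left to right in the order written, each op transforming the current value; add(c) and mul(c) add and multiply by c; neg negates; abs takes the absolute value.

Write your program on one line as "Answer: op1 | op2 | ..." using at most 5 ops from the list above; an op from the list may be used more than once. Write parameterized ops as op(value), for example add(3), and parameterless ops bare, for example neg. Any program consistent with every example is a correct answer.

neg | add(-2) | abs | add(4)

Check, running the answer program on each example:
  -9 -> 9 -> 7 -> 7 -> 11
  46 -> -46 -> -48 -> 48 -> 52
  23 -> -23 -> -25 -> 25 -> 29
  47 -> -47 -> -49 -> 49 -> 53
  6 -> -6 -> -8 -> 8 -> 12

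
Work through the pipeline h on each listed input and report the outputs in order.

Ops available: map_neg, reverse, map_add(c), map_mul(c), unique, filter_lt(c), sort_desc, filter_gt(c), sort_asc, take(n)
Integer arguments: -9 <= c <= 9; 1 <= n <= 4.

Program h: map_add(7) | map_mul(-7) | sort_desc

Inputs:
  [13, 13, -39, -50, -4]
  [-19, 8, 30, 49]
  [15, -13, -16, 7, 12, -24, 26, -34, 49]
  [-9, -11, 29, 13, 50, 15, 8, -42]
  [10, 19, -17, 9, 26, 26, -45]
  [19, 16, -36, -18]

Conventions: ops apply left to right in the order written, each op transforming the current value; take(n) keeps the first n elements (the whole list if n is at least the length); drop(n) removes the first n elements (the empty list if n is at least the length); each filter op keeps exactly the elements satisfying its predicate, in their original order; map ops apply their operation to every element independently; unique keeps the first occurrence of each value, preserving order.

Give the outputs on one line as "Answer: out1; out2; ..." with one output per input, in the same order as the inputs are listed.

[301, 224, -21, -140, -140]; [84, -105, -259, -392]; [189, 119, 63, 42, -98, -133, -154, -231, -392]; [245, 28, 14, -105, -140, -154, -252, -399]; [266, 70, -112, -119, -182, -231, -231]; [203, 77, -161, -182]

Execution, op by op:
  [13, 13, -39, -50, -4] -> [20, 20, -32, -43, 3] -> [-140, -140, 224, 301, -21] -> [301, 224, -21, -140, -140]
  [-19, 8, 30, 49] -> [-12, 15, 37, 56] -> [84, -105, -259, -392] -> [84, -105, -259, -392]
  [15, -13, -16, 7, 12, -24, 26, -34, 49] -> [22, -6, -9, 14, 19, -17, 33, -27, 56] -> [-154, 42, 63, -98, -133, 119, -231, 189, -392] -> [189, 119, 63, 42, -98, -133, -154, -231, -392]
  [-9, -11, 29, 13, 50, 15, 8, -42] -> [-2, -4, 36, 20, 57, 22, 15, -35] -> [14, 28, -252, -140, -399, -154, -105, 245] -> [245, 28, 14, -105, -140, -154, -252, -399]
  [10, 19, -17, 9, 26, 26, -45] -> [17, 26, -10, 16, 33, 33, -38] -> [-119, -182, 70, -112, -231, -231, 266] -> [266, 70, -112, -119, -182, -231, -231]
  [19, 16, -36, -18] -> [26, 23, -29, -11] -> [-182, -161, 203, 77] -> [203, 77, -161, -182]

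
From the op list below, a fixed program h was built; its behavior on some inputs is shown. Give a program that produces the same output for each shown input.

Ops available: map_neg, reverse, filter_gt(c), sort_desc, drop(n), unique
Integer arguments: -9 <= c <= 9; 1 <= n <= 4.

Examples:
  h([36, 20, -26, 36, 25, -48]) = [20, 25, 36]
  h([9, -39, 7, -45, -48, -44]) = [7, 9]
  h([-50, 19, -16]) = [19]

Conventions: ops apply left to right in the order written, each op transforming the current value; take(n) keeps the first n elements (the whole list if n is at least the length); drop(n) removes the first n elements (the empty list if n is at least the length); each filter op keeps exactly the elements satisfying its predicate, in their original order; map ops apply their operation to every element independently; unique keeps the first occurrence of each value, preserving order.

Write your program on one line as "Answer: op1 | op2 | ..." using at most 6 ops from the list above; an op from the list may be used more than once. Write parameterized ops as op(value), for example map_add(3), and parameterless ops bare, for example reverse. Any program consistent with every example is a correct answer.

unique | filter_gt(4) | reverse | sort_desc | reverse

Check, running the answer program on each example:
  [36, 20, -26, 36, 25, -48] -> [36, 20, -26, 25, -48] -> [36, 20, 25] -> [25, 20, 36] -> [36, 25, 20] -> [20, 25, 36]
  [9, -39, 7, -45, -48, -44] -> [9, -39, 7, -45, -48, -44] -> [9, 7] -> [7, 9] -> [9, 7] -> [7, 9]
  [-50, 19, -16] -> [-50, 19, -16] -> [19] -> [19] -> [19] -> [19]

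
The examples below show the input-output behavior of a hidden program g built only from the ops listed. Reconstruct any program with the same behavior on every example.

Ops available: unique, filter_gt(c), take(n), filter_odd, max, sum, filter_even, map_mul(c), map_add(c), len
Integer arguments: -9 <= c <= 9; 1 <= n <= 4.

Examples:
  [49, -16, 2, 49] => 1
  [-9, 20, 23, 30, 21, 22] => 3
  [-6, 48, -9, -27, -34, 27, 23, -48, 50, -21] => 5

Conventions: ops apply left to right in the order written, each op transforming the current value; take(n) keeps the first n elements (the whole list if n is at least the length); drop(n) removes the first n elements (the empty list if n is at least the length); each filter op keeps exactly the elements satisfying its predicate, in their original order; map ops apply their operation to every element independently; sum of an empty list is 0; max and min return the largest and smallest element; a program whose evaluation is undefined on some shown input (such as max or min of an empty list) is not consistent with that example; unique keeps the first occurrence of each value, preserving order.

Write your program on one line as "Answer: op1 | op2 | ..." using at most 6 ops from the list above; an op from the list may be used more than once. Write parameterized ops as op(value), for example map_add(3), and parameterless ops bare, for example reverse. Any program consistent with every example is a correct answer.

filter_odd | map_mul(7) | unique | map_mul(-7) | len

Check, running the answer program on each example:
  [49, -16, 2, 49] -> [49, 49] -> [343, 343] -> [343] -> [-2401] -> 1
  [-9, 20, 23, 30, 21, 22] -> [-9, 23, 21] -> [-63, 161, 147] -> [-63, 161, 147] -> [441, -1127, -1029] -> 3
  [-6, 48, -9, -27, -34, 27, 23, -48, 50, -21] -> [-9, -27, 27, 23, -21] -> [-63, -189, 189, 161, -147] -> [-63, -189, 189, 161, -147] -> [441, 1323, -1323, -1127, 1029] -> 5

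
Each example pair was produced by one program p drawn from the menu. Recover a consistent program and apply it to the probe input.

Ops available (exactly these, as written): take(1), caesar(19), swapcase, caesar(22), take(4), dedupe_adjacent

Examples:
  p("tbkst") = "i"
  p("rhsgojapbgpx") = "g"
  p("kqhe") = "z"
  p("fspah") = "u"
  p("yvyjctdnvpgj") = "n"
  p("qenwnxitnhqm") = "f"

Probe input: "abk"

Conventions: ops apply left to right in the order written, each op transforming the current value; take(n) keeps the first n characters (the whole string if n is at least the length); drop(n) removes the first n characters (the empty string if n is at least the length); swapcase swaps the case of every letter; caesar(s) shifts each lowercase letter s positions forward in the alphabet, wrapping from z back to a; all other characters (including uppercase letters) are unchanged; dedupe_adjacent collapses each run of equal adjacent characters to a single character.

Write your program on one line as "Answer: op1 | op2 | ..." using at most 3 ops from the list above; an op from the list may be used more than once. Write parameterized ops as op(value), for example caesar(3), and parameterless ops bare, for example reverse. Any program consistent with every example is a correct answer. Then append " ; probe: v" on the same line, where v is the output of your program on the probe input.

caesar(22) | caesar(19) | take(1) ; probe: "p"

Check, running the answer program on each example:
  "tbkst" -> "pxgop" -> "iqzhi" -> "i"
  "rhsgojapbgpx" -> "ndockfwlxclt" -> "gwhvdypeqvem" -> "g"
  "kqhe" -> "gmda" -> "zfwt" -> "z"
  "fspah" -> "bolwd" -> "uhepw" -> "u"
  "yvyjctdnvpgj" -> "urufypzjrlcf" -> "nknyrisckevy" -> "n"
  "qenwnxitnhqm" -> "majsjtepjdmi" -> "ftclcmxicwfb" -> "f"
  probe: "abk" -> "wxg" -> "pqz" -> "p"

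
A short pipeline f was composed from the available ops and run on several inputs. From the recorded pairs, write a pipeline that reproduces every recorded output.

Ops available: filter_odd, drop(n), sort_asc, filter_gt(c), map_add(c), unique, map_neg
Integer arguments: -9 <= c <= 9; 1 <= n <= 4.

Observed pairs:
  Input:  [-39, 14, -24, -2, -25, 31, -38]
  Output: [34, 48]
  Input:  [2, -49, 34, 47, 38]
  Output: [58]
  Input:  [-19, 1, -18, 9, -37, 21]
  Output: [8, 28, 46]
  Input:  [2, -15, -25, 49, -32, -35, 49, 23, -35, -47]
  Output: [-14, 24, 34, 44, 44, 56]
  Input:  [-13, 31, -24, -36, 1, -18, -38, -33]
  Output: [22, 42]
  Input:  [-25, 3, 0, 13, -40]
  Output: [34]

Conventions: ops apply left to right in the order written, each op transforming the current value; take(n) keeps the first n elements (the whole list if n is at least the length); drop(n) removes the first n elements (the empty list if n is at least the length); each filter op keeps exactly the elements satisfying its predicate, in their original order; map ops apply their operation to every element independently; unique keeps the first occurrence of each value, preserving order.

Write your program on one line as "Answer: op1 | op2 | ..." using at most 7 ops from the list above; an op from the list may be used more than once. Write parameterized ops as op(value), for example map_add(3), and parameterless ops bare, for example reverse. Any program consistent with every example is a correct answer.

sort_asc | map_neg | sort_asc | drop(2) | filter_odd | map_add(9)

Check, running the answer program on each example:
  [-39, 14, -24, -2, -25, 31, -38] -> [-39, -38, -25, -24, -2, 14, 31] -> [39, 38, 25, 24, 2, -14, -31] -> [-31, -14, 2, 24, 25, 38, 39] -> [2, 24, 25, 38, 39] -> [25, 39] -> [34, 48]
  [2, -49, 34, 47, 38] -> [-49, 2, 34, 38, 47] -> [49, -2, -34, -38, -47] -> [-47, -38, -34, -2, 49] -> [-34, -2, 49] -> [49] -> [58]
  [-19, 1, -18, 9, -37, 21] -> [-37, -19, -18, 1, 9, 21] -> [37, 19, 18, -1, -9, -21] -> [-21, -9, -1, 18, 19, 37] -> [-1, 18, 19, 37] -> [-1, 19, 37] -> [8, 28, 46]
  [2, -15, -25, 49, -32, -35, 49, 23, -35, -47] -> [-47, -35, -35, -32, -25, -15, 2, 23, 49, 49] -> [47, 35, 35, 32, 25, 15, -2, -23, -49, -49] -> [-49, -49, -23, -2, 15, 25, 32, 35, 35, 47] -> [-23, -2, 15, 25, 32, 35, 35, 47] -> [-23, 15, 25, 35, 35, 47] -> [-14, 24, 34, 44, 44, 56]
  [-13, 31, -24, -36, 1, -18, -38, -33] -> [-38, -36, -33, -24, -18, -13, 1, 31] -> [38, 36, 33, 24, 18, 13, -1, -31] -> [-31, -1, 13, 18, 24, 33, 36, 38] -> [13, 18, 24, 33, 36, 38] -> [13, 33] -> [22, 42]
  [-25, 3, 0, 13, -40] -> [-40, -25, 0, 3, 13] -> [40, 25, 0, -3, -13] -> [-13, -3, 0, 25, 40] -> [0, 25, 40] -> [25] -> [34]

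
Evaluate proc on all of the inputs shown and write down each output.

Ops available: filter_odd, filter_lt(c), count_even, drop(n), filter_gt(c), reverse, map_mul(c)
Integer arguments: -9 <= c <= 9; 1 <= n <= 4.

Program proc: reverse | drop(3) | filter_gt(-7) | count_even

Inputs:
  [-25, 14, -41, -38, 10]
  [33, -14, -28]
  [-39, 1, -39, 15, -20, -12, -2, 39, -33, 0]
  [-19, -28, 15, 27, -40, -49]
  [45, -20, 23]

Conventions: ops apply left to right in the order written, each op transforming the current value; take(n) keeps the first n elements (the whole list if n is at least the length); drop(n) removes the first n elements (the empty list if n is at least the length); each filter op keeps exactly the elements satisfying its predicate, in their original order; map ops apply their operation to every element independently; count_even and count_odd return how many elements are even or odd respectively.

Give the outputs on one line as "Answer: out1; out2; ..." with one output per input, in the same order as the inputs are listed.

Execution, op by op:
  [-25, 14, -41, -38, 10] -> [10, -38, -41, 14, -25] -> [14, -25] -> [14] -> 1
  [33, -14, -28] -> [-28, -14, 33] -> [] -> [] -> 0
  [-39, 1, -39, 15, -20, -12, -2, 39, -33, 0] -> [0, -33, 39, -2, -12, -20, 15, -39, 1, -39] -> [-2, -12, -20, 15, -39, 1, -39] -> [-2, 15, 1] -> 1
  [-19, -28, 15, 27, -40, -49] -> [-49, -40, 27, 15, -28, -19] -> [15, -28, -19] -> [15] -> 0
  [45, -20, 23] -> [23, -20, 45] -> [] -> [] -> 0

1; 0; 1; 0; 0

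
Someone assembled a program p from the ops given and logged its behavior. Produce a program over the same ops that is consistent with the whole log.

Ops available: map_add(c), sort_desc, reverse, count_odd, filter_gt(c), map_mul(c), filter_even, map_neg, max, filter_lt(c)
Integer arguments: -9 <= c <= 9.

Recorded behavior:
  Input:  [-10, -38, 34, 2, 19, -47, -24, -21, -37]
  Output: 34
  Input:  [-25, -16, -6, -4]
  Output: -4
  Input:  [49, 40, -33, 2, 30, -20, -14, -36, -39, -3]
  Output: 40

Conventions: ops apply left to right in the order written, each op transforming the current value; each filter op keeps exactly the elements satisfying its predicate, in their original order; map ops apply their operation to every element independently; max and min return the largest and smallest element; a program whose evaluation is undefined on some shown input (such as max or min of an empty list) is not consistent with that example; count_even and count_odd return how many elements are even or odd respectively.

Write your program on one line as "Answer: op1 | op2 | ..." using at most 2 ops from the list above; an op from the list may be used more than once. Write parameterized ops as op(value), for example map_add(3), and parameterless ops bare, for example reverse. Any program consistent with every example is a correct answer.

filter_even | max

Check, running the answer program on each example:
  [-10, -38, 34, 2, 19, -47, -24, -21, -37] -> [-10, -38, 34, 2, -24] -> 34
  [-25, -16, -6, -4] -> [-16, -6, -4] -> -4
  [49, 40, -33, 2, 30, -20, -14, -36, -39, -3] -> [40, 2, 30, -20, -14, -36] -> 40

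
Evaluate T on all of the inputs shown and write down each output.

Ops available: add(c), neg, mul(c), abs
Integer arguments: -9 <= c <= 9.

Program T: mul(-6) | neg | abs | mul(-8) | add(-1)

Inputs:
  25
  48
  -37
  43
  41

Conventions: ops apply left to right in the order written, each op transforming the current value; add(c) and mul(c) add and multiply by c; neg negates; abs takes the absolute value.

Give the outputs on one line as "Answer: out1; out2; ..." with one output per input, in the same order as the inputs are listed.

Execution, op by op:
  25 -> -150 -> 150 -> 150 -> -1200 -> -1201
  48 -> -288 -> 288 -> 288 -> -2304 -> -2305
  -37 -> 222 -> -222 -> 222 -> -1776 -> -1777
  43 -> -258 -> 258 -> 258 -> -2064 -> -2065
  41 -> -246 -> 246 -> 246 -> -1968 -> -1969

-1201; -2305; -1777; -2065; -1969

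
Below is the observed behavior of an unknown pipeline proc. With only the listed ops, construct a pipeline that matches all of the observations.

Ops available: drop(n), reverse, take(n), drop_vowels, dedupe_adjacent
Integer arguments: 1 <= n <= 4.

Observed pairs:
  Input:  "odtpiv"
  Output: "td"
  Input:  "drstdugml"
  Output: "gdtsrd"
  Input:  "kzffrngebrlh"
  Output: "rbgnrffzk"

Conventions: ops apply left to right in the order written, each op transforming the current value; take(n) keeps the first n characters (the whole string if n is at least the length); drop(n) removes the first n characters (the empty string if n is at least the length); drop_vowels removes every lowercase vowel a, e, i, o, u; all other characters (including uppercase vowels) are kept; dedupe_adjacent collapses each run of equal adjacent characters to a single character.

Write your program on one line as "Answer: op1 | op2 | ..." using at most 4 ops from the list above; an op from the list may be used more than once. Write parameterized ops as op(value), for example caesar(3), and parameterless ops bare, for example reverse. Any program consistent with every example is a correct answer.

reverse | drop_vowels | drop(2)

Check, running the answer program on each example:
  "odtpiv" -> "viptdo" -> "vptd" -> "td"
  "drstdugml" -> "lmgudtsrd" -> "lmgdtsrd" -> "gdtsrd"
  "kzffrngebrlh" -> "hlrbegnrffzk" -> "hlrbgnrffzk" -> "rbgnrffzk"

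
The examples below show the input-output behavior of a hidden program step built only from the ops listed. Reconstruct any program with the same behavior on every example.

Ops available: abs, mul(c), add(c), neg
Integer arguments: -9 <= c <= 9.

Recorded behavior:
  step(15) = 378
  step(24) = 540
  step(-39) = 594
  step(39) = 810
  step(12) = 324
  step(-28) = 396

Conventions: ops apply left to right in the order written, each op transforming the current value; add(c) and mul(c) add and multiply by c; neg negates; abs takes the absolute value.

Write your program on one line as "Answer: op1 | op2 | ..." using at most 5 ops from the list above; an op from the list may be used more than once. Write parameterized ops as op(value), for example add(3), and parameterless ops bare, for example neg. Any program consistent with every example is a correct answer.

add(6) | abs | mul(-9) | mul(2) | neg

Check, running the answer program on each example:
  15 -> 21 -> 21 -> -189 -> -378 -> 378
  24 -> 30 -> 30 -> -270 -> -540 -> 540
  -39 -> -33 -> 33 -> -297 -> -594 -> 594
  39 -> 45 -> 45 -> -405 -> -810 -> 810
  12 -> 18 -> 18 -> -162 -> -324 -> 324
  -28 -> -22 -> 22 -> -198 -> -396 -> 396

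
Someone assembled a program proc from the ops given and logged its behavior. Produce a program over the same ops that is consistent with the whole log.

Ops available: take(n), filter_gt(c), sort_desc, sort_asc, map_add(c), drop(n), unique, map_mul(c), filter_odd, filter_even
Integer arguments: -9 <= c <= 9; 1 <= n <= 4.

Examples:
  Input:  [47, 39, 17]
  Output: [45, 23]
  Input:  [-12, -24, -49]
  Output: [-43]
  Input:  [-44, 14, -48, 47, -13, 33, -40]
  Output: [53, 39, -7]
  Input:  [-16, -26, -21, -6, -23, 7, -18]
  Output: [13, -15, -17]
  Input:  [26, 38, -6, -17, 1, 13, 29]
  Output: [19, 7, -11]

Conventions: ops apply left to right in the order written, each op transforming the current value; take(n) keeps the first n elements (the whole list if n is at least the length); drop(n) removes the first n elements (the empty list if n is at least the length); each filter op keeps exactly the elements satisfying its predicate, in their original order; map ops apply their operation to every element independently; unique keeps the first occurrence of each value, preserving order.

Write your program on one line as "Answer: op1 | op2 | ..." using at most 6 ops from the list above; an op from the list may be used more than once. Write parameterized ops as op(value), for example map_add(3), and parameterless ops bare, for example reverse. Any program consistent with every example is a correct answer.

drop(1) | filter_odd | take(3) | map_add(6) | sort_desc

Check, running the answer program on each example:
  [47, 39, 17] -> [39, 17] -> [39, 17] -> [39, 17] -> [45, 23] -> [45, 23]
  [-12, -24, -49] -> [-24, -49] -> [-49] -> [-49] -> [-43] -> [-43]
  [-44, 14, -48, 47, -13, 33, -40] -> [14, -48, 47, -13, 33, -40] -> [47, -13, 33] -> [47, -13, 33] -> [53, -7, 39] -> [53, 39, -7]
  [-16, -26, -21, -6, -23, 7, -18] -> [-26, -21, -6, -23, 7, -18] -> [-21, -23, 7] -> [-21, -23, 7] -> [-15, -17, 13] -> [13, -15, -17]
  [26, 38, -6, -17, 1, 13, 29] -> [38, -6, -17, 1, 13, 29] -> [-17, 1, 13, 29] -> [-17, 1, 13] -> [-11, 7, 19] -> [19, 7, -11]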